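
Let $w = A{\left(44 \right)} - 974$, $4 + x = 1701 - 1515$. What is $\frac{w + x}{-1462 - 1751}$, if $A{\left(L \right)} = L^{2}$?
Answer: $- \frac{1144}{3213} \approx -0.35605$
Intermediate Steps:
$x = 182$ ($x = -4 + \left(1701 - 1515\right) = -4 + 186 = 182$)
$w = 962$ ($w = 44^{2} - 974 = 1936 - 974 = 962$)
$\frac{w + x}{-1462 - 1751} = \frac{962 + 182}{-1462 - 1751} = \frac{1144}{-3213} = 1144 \left(- \frac{1}{3213}\right) = - \frac{1144}{3213}$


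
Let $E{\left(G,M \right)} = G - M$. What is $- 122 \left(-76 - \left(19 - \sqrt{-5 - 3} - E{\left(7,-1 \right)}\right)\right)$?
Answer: $10614 - 244 i \sqrt{2} \approx 10614.0 - 345.07 i$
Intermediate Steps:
$- 122 \left(-76 - \left(19 - \sqrt{-5 - 3} - E{\left(7,-1 \right)}\right)\right) = - 122 \left(-76 - \left(11 - \sqrt{-5 - 3}\right)\right) = - 122 \left(-76 - \left(11 - 2 i \sqrt{2}\right)\right) = - 122 \left(-87 + 2 i \sqrt{2}\right) = 10614 - 244 i \sqrt{2}$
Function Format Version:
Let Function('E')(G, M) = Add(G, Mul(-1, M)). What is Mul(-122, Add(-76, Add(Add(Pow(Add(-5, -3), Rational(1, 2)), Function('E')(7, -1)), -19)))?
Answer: Add(10614, Mul(-244, I, Pow(2, Rational(1, 2)))) ≈ Add(10614., Mul(-345.07, I))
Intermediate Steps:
Mul(-122, Add(-76, Add(Add(Pow(Add(-5, -3), Rational(1, 2)), Function('E')(7, -1)), -19))) = Mul(-122, Add(-76, Add(Add(Pow(Add(-5, -3), Rational(1, 2)), Add(7, Mul(-1, -1))), -19))) = Mul(-122, Add(-76, Add(Add(Pow(-8, Rational(1, 2)), Add(7, 1)), -19))) = Mul(-122, Add(-76, Add(Add(Mul(2, I, Pow(2, Rational(1, 2))), 8), -19))) = Mul(-122, Add(-76, Add(Add(8, Mul(2, I, Pow(2, Rational(1, 2)))), -19))) = Mul(-122, Add(-76, Add(-11, Mul(2, I, Pow(2, Rational(1, 2)))))) = Mul(-122, Add(-87, Mul(2, I, Pow(2, Rational(1, 2))))) = Add(10614, Mul(-244, I, Pow(2, Rational(1, 2))))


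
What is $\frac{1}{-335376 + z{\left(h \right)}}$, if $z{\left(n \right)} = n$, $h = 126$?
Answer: $- \frac{1}{335250} \approx -2.9828 \cdot 10^{-6}$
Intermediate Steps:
$\frac{1}{-335376 + z{\left(h \right)}} = \frac{1}{-335376 + 126} = \frac{1}{-335250} = - \frac{1}{335250}$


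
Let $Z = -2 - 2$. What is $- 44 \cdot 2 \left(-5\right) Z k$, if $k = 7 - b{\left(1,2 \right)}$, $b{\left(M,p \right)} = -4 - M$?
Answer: $-21120$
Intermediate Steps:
$Z = -4$
$k = 12$ ($k = 7 - \left(-4 - 1\right) = 7 - -5 = 7 + 5 = 12$)
$- 44 \cdot 2 \left(-5\right) Z k = - 44 \cdot 2 \left(-5\right) \left(-4\right) 12 = - 44 \left(\left(-10\right) \left(-4\right)\right) 12 = \left(-44\right) 40 \cdot 12 = \left(-1760\right) 12 = -21120$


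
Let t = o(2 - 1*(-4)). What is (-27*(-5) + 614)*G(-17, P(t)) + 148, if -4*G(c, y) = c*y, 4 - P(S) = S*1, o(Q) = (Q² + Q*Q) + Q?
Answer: -470825/2 ≈ -2.3541e+5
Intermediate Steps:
o(Q) = Q + 2*Q² (o(Q) = (Q² + Q²) + Q = 2*Q² + Q = Q + 2*Q²)
t = 78 (t = (2 - 1*(-4))*(1 + 2*(2 - 1*(-4))) = (2 + 4)*(1 + 2*(2 + 4)) = 6*(1 + 2*6) = 6*(1 + 12) = 6*13 = 78)
P(S) = 4 - S
G(c, y) = -c*y/4
(-27*(-5) + 614)*G(-17, P(t)) + 148 = (-27*(-5) + 614)*(-¼*(-17)*(4 - 1*78)) + 148 = (135 + 614)*(-¼*(-17)*(4 - 78)) + 148 = 749*(-¼*(-17)*(-74)) + 148 = 749*(-629/2) + 148 = -471121/2 + 148 = -470825/2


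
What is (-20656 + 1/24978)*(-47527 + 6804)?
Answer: 21010851324941/24978 ≈ 8.4117e+8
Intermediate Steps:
(-20656 + 1/24978)*(-47527 + 6804) = (-20656 + 1/24978)*(-40723) = -515945567/24978*(-40723) = 21010851324941/24978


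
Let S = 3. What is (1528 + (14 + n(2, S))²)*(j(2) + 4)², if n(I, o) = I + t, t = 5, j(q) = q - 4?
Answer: 7876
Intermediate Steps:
j(q) = -4 + q
n(I, o) = 5 + I (n(I, o) = I + 5 = 5 + I)
(1528 + (14 + n(2, S))²)*(j(2) + 4)² = (1528 + (14 + (5 + 2))²)*((-4 + 2) + 4)² = (1528 + (14 + 7)²)*(-2 + 4)² = (1528 + 21²)*2² = (1528 + 441)*4 = 1969*4 = 7876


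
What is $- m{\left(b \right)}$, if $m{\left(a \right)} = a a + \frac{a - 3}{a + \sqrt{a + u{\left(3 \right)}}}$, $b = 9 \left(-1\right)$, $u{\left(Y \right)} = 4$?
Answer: $- \frac{3537}{43} - \frac{6 i \sqrt{5}}{43} \approx -82.256 - 0.31201 i$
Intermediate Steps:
$b = -9$
$m{\left(a \right)} = a^{2} + \frac{-3 + a}{a + \sqrt{4 + a}}$ ($m{\left(a \right)} = a a + \frac{a - 3}{a + \sqrt{a + 4}} = a^{2} + \frac{a + \left(-19 + 16\right)}{a + \sqrt{4 + a}} = a^{2} + \frac{a - 3}{a + \sqrt{4 + a}} = a^{2} + \frac{-3 + a}{a + \sqrt{4 + a}}$)
$- m{\left(b \right)} = - \frac{-3 - 9 + \left(-9\right)^{3} + \left(-9\right)^{2} \sqrt{4 - 9}}{-9 + \sqrt{4 - 9}} = - \frac{-3 - 9 - 729 + 81 \sqrt{-5}}{-9 + \sqrt{-5}} = - \frac{-3 - 9 - 729 + 81 i \sqrt{5}}{-9 + i \sqrt{5}} = - \frac{-741 + 81 i \sqrt{5}}{-9 + i \sqrt{5}}$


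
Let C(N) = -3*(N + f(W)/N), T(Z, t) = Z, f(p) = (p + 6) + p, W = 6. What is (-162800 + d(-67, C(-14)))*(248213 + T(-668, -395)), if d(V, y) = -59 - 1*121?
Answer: -40344884100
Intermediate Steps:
f(p) = 6 + 2*p (f(p) = (6 + p) + p = 6 + 2*p)
C(N) = -54/N - 3*N (C(N) = -3*(N + (6 + 2*6)/N) = -3*(N + (6 + 12)/N) = -3*(N + 18/N) = -54/N - 3*N)
d(V, y) = -180 (d(V, y) = -59 - 121 = -180)
(-162800 + d(-67, C(-14)))*(248213 + T(-668, -395)) = (-162800 - 180)*(248213 - 668) = -162980*247545 = -40344884100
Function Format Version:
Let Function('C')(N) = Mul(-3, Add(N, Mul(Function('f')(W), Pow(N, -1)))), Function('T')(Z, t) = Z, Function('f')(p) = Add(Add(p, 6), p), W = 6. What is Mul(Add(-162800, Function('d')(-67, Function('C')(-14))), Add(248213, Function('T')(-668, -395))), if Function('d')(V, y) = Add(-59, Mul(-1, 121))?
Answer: -40344884100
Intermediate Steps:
Function('f')(p) = Add(6, Mul(2, p)) (Function('f')(p) = Add(Add(6, p), p) = Add(6, Mul(2, p)))
Function('C')(N) = Add(Mul(-54, Pow(N, -1)), Mul(-3, N)) (Function('C')(N) = Mul(-3, Add(N, Mul(Add(6, Mul(2, 6)), Pow(N, -1)))) = Mul(-3, Add(N, Mul(Add(6, 12), Pow(N, -1)))) = Mul(-3, Add(N, Mul(18, Pow(N, -1)))) = Add(Mul(-54, Pow(N, -1)), Mul(-3, N)))
Function('d')(V, y) = -180 (Function('d')(V, y) = Add(-59, -121) = -180)
Mul(Add(-162800, Function('d')(-67, Function('C')(-14))), Add(248213, Function('T')(-668, -395))) = Mul(Add(-162800, -180), Add(248213, -668)) = Mul(-162980, 247545) = -40344884100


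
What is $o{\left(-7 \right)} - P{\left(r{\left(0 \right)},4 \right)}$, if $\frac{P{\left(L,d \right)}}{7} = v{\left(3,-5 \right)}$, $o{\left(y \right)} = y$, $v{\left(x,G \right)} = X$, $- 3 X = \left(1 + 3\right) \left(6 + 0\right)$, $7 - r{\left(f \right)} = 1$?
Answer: $49$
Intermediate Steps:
$r{\left(f \right)} = 6$ ($r{\left(f \right)} = 7 - 1 = 6$)
$X = -8$ ($X = - \frac{\left(1 + 3\right) \left(6 + 0\right)}{3} = - \frac{4 \cdot 6}{3} = \left(- \frac{1}{3}\right) 24 = -8$)
$v{\left(x,G \right)} = -8$
$P{\left(L,d \right)} = -56$ ($P{\left(L,d \right)} = 7 \left(-8\right) = -56$)
$o{\left(-7 \right)} - P{\left(r{\left(0 \right)},4 \right)} = -7 - -56 = -7 + 56 = 49$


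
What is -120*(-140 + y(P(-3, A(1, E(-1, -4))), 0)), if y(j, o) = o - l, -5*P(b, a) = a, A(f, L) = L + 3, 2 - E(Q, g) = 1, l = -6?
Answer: 16080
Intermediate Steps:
E(Q, g) = 1 (E(Q, g) = 2 - 1*1 = 2 - 1 = 1)
A(f, L) = 3 + L
P(b, a) = -a/5
y(j, o) = 6 + o (y(j, o) = o - 1*(-6) = o + 6 = 6 + o)
-120*(-140 + y(P(-3, A(1, E(-1, -4))), 0)) = -120*(-140 + (6 + 0)) = -120*(-140 + 6) = -120*(-134) = 16080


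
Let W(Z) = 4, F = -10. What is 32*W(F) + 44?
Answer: 172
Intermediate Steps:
32*W(F) + 44 = 32*4 + 44 = 128 + 44 = 172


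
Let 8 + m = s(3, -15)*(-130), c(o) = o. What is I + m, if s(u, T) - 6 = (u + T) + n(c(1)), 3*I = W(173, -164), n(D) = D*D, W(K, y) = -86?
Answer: 1840/3 ≈ 613.33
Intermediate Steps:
n(D) = D²
I = -86/3 (I = (⅓)*(-86) = -86/3 ≈ -28.667)
s(u, T) = 7 + T + u (s(u, T) = 6 + ((u + T) + 1²) = 6 + ((T + u) + 1) = 6 + (1 + T + u) = 7 + T + u)
m = 642 (m = -8 + (7 - 15 + 3)*(-130) = -8 - 5*(-130) = -8 + 650 = 642)
I + m = -86/3 + 642 = 1840/3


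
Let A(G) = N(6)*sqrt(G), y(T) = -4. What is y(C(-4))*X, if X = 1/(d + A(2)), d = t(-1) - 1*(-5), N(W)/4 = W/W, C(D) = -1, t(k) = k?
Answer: 1 - sqrt(2) ≈ -0.41421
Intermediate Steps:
N(W) = 4 (N(W) = 4*(W/W) = 4*1 = 4)
A(G) = 4*sqrt(G)
d = 4 (d = -1 - 1*(-5) = -1 + 5 = 4)
X = 1/(4 + 4*sqrt(2)) ≈ 0.10355
y(C(-4))*X = -4*(-1/4 + sqrt(2)/4) = 1 - sqrt(2)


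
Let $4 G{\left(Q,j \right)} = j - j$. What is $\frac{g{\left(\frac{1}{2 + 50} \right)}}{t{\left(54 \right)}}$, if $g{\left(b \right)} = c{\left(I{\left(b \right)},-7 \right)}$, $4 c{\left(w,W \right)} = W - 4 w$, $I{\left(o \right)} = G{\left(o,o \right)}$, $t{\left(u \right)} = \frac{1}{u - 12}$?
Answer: $- \frac{147}{2} \approx -73.5$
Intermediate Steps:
$G{\left(Q,j \right)} = 0$ ($G{\left(Q,j \right)} = \frac{j - j}{4} = \frac{1}{4} \cdot 0 = 0$)
$t{\left(u \right)} = \frac{1}{-12 + u}$
$I{\left(o \right)} = 0$
$c{\left(w,W \right)} = - w + \frac{W}{4}$ ($c{\left(w,W \right)} = \frac{W - 4 w}{4} = - w + \frac{W}{4}$)
$g{\left(b \right)} = - \frac{7}{4}$ ($g{\left(b \right)} = \left(-1\right) 0 + \frac{1}{4} \left(-7\right) = 0 - \frac{7}{4} = - \frac{7}{4}$)
$\frac{g{\left(\frac{1}{2 + 50} \right)}}{t{\left(54 \right)}} = - \frac{7}{4 \frac{1}{-12 + 54}} = - \frac{7}{4 \cdot \frac{1}{42}} = - \frac{7 \frac{1}{\frac{1}{42}}}{4} = \left(- \frac{7}{4}\right) 42 = - \frac{147}{2}$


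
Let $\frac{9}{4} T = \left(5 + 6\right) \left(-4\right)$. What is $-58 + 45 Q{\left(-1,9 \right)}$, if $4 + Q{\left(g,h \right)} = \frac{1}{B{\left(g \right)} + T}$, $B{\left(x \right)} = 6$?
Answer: $- \frac{29441}{122} \approx -241.32$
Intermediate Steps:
$T = - \frac{176}{9}$ ($T = \frac{4 \left(5 + 6\right) \left(-4\right)}{9} = \frac{4 \cdot 11 \left(-4\right)}{9} = \frac{4}{9} \left(-44\right) = - \frac{176}{9} \approx -19.556$)
$Q{\left(g,h \right)} = - \frac{497}{122}$ ($Q{\left(g,h \right)} = -4 + \frac{1}{6 - \frac{176}{9}} = -4 + \frac{1}{- \frac{122}{9}} = -4 - \frac{9}{122} = - \frac{497}{122}$)
$-58 + 45 Q{\left(-1,9 \right)} = -58 + 45 \left(- \frac{497}{122}\right) = -58 - \frac{22365}{122} = - \frac{29441}{122}$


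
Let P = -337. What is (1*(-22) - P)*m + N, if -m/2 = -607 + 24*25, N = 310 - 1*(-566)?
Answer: 5286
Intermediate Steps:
N = 876 (N = 310 + 566 = 876)
m = 14 (m = -2*(-607 + 24*25) = -2*(-607 + 600) = -2*(-7) = 14)
(1*(-22) - P)*m + N = (1*(-22) - 1*(-337))*14 + 876 = (-22 + 337)*14 + 876 = 315*14 + 876 = 4410 + 876 = 5286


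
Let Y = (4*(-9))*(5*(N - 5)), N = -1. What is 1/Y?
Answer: 1/1080 ≈ 0.00092593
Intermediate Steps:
Y = 1080 (Y = (4*(-9))*(5*(-1 - 5)) = -180*(-6) = -36*(-30) = 1080)
1/Y = 1/1080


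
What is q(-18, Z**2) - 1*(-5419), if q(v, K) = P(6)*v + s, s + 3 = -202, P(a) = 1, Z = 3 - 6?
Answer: 5196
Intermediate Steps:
Z = -3
s = -205 (s = -3 - 202 = -205)
q(v, K) = -205 + v (q(v, K) = 1*v - 205 = v - 205 = -205 + v)
q(-18, Z**2) - 1*(-5419) = (-205 - 18) - 1*(-5419) = -223 + 5419 = 5196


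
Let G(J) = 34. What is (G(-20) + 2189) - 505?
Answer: 1718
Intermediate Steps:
(G(-20) + 2189) - 505 = (34 + 2189) - 505 = 2223 - 505 = 1718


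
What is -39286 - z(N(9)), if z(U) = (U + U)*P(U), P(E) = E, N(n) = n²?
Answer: -52408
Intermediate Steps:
z(U) = 2*U² (z(U) = (U + U)*U = (2*U)*U = 2*U²)
-39286 - z(N(9)) = -39286 - 2*(9²)² = -39286 - 2*81² = -39286 - 2*6561 = -39286 - 1*13122 = -39286 - 13122 = -52408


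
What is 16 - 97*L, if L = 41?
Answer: -3961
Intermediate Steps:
16 - 97*L = 16 - 97*41 = 16 - 3977 = -3961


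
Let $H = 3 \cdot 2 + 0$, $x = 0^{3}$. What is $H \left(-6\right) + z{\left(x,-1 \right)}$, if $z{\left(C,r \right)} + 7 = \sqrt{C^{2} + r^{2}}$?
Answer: $-42$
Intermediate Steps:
$x = 0$
$z{\left(C,r \right)} = -7 + \sqrt{C^{2} + r^{2}}$
$H = 6$ ($H = 6 + 0 = 6$)
$H \left(-6\right) + z{\left(x,-1 \right)} = 6 \left(-6\right) - \left(7 - \sqrt{0^{2} + \left(-1\right)^{2}}\right) = -36 - \left(7 - \sqrt{0 + 1}\right) = -36 - \left(7 - \sqrt{1}\right) = -36 + \left(-7 + 1\right) = -36 - 6 = -42$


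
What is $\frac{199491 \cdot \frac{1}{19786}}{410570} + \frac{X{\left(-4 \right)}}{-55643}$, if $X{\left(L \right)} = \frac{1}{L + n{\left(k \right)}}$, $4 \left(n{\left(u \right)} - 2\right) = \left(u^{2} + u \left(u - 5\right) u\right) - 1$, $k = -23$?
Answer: $\frac{39669415806569}{1615060407065430780} \approx 2.4562 \cdot 10^{-5}$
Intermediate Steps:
$n{\left(u \right)} = \frac{7}{4} + \frac{u^{2}}{4} + \frac{u^{2} \left(-5 + u\right)}{4}$ ($n{\left(u \right)} = 2 + \frac{\left(u^{2} + u \left(u - 5\right) u\right) - 1}{4} = 2 + \frac{\left(u^{2} + u \left(-5 + u\right) u\right) - 1}{4} = 2 + \frac{\left(u^{2} + u^{2} \left(-5 + u\right)\right) - 1}{4} = 2 + \frac{-1 + u^{2} + u^{2} \left(-5 + u\right)}{4} = 2 + \left(- \frac{1}{4} + \frac{u^{2}}{4} + \frac{u^{2} \left(-5 + u\right)}{4}\right) = \frac{7}{4} + \frac{u^{2}}{4} + \frac{u^{2} \left(-5 + u\right)}{4}$)
$X{\left(L \right)} = \frac{1}{-3569 + L}$ ($X{\left(L \right)} = \frac{1}{L + \left(\frac{7}{4} - \left(-23\right)^{2} + \frac{\left(-23\right)^{3}}{4}\right)} = \frac{1}{L + \left(\frac{7}{4} - 529 + \frac{1}{4} \left(-12167\right)\right)} = \frac{1}{L - 3569} = \frac{1}{-3569 + L}$)
$\frac{199491 \cdot \frac{1}{19786}}{410570} + \frac{X{\left(-4 \right)}}{-55643} = \frac{199491 \cdot \frac{1}{19786}}{410570} + \frac{1}{\left(-3569 - 4\right) \left(-55643\right)} = 199491 \cdot \frac{1}{19786} \cdot \frac{1}{410570} + \frac{1}{-3573} \left(- \frac{1}{55643}\right) = \frac{199491}{19786} \cdot \frac{1}{410570} - - \frac{1}{198812439} = \frac{199491}{8123538020} + \frac{1}{198812439} = \frac{39669415806569}{1615060407065430780}$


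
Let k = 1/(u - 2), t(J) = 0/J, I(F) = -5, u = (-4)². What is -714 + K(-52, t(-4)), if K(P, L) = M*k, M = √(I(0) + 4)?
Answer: -714 + I/14 ≈ -714.0 + 0.071429*I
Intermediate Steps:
u = 16
t(J) = 0
k = 1/14 (k = 1/(16 - 2) = 1/14 ≈ 0.071429)
M = I (M = √(-5 + 4) = √(-1) = I ≈ 1.0*I)
K(P, L) = I/14 (K(P, L) = I*(1/14) = I/14)
-714 + K(-52, t(-4)) = -714 + I/14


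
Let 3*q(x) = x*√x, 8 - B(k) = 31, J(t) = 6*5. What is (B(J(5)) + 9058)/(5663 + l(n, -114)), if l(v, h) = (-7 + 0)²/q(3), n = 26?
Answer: 21927945/13743758 - 9035*√3/1963394 ≈ 1.5875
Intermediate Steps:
J(t) = 30
B(k) = -23 (B(k) = 8 - 1*31 = 8 - 31 = -23)
q(x) = x^(3/2)/3 (q(x) = (x*√x)/3 = x^(3/2)/3)
l(v, h) = 49*√3/3 (l(v, h) = (-7 + 0)²/((3^(3/2)/3)) = (-7)²/(((3*√3)/3)) = 49/(√3) = 49*(√3/3) = 49*√3/3)
(B(J(5)) + 9058)/(5663 + l(n, -114)) = (-23 + 9058)/(5663 + 49*√3/3) = 9035/(5663 + 49*√3/3)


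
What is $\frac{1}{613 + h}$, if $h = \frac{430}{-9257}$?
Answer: $\frac{9257}{5674111} \approx 0.0016314$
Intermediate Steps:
$h = - \frac{430}{9257}$ ($h = 430 \left(- \frac{1}{9257}\right) = - \frac{430}{9257} \approx -0.046451$)
$\frac{1}{613 + h} = \frac{1}{613 - \frac{430}{9257}} = \frac{1}{\frac{5674111}{9257}} = \frac{9257}{5674111}$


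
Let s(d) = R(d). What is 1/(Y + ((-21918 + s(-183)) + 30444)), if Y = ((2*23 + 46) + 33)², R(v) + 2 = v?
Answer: 1/23966 ≈ 4.1726e-5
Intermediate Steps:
R(v) = -2 + v
s(d) = -2 + d
Y = 15625 (Y = ((46 + 46) + 33)² = (92 + 33)² = 125² = 15625)
1/(Y + ((-21918 + s(-183)) + 30444)) = 1/(15625 + ((-21918 + (-2 - 183)) + 30444)) = 1/(15625 + ((-21918 - 185) + 30444)) = 1/(15625 + (-22103 + 30444)) = 1/(15625 + 8341) = 1/23966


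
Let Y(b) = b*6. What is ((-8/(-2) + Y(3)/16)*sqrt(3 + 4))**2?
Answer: 11767/64 ≈ 183.86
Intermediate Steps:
Y(b) = 6*b
((-8/(-2) + Y(3)/16)*sqrt(3 + 4))**2 = ((-8/(-2) + (6*3)/16)*sqrt(3 + 4))**2 = ((-8*(-1/2) + 18*(1/16))*sqrt(7))**2 = ((4 + 9/8)*sqrt(7))**2 = (41*sqrt(7)/8)**2 = 11767/64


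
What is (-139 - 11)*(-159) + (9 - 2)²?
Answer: 23899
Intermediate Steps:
(-139 - 11)*(-159) + (9 - 2)² = -150*(-159) + 7² = 23850 + 49 = 23899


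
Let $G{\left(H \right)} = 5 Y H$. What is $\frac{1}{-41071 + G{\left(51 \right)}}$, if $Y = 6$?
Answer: $- \frac{1}{39541} \approx -2.529 \cdot 10^{-5}$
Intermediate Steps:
$G{\left(H \right)} = 30 H$ ($G{\left(H \right)} = 5 \cdot 6 H = 30 H$)
$\frac{1}{-41071 + G{\left(51 \right)}} = \frac{1}{-41071 + 30 \cdot 51} = \frac{1}{-41071 + 1530} = \frac{1}{-39541} = - \frac{1}{39541}$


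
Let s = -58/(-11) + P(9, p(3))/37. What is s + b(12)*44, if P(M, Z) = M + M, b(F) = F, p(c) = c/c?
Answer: 217240/407 ≈ 533.76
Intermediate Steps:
p(c) = 1
P(M, Z) = 2*M
s = 2344/407 (s = -58/(-11) + (2*9)/37 = -58*(-1/11) + 18*(1/37) = 58/11 + 18/37 = 2344/407 ≈ 5.7592)
s + b(12)*44 = 2344/407 + 12*44 = 2344/407 + 528 = 217240/407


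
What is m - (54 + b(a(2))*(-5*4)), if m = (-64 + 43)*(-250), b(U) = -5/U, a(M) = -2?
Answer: 5246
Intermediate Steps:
m = 5250 (m = -21*(-250) = 5250)
m - (54 + b(a(2))*(-5*4)) = 5250 - (54 + (-5/(-2))*(-5*4)) = 5250 - (54 - 5*(-½)*(-20)) = 5250 - (54 + (5/2)*(-20)) = 5250 - (54 - 50) = 5250 - 1*4 = 5250 - 4 = 5246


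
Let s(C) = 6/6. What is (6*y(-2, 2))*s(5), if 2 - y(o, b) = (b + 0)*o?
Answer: 36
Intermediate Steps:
s(C) = 1 (s(C) = 6*(1/6) = 1)
y(o, b) = 2 - b*o (y(o, b) = 2 - (b + 0)*o = 2 - b*o)
(6*y(-2, 2))*s(5) = (6*(2 - 1*2*(-2)))*1 = (6*(2 + 4))*1 = (6*6)*1 = 36*1 = 36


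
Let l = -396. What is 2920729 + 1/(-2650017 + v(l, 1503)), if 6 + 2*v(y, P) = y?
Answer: 7740568568921/2650218 ≈ 2.9207e+6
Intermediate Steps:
v(y, P) = -3 + y/2
2920729 + 1/(-2650017 + v(l, 1503)) = 2920729 + 1/(-2650017 + (-3 + (½)*(-396))) = 2920729 + 1/(-2650017 + (-3 - 198)) = 2920729 + 1/(-2650017 - 201) = 2920729 + 1/(-2650218) = 2920729 - 1/2650218 = 7740568568921/2650218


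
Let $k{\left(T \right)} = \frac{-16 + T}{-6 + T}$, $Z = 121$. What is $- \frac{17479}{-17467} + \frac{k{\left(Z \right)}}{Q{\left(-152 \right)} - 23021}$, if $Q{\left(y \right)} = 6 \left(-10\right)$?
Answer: $\frac{9278587570}{9272584021} \approx 1.0006$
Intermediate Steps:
$Q{\left(y \right)} = -60$
$k{\left(T \right)} = \frac{-16 + T}{-6 + T}$
$- \frac{17479}{-17467} + \frac{k{\left(Z \right)}}{Q{\left(-152 \right)} - 23021} = - \frac{17479}{-17467} + \frac{\frac{1}{-6 + 121} \left(-16 + 121\right)}{-60 - 23021} = \left(-17479\right) \left(- \frac{1}{17467}\right) + \frac{\frac{1}{115} \cdot 105}{-60 - 23021} = \frac{17479}{17467} + \frac{\frac{1}{115} \cdot 105}{-23081} = \frac{17479}{17467} + \frac{21}{23} \left(- \frac{1}{23081}\right) = \frac{17479}{17467} - \frac{21}{530863} = \frac{9278587570}{9272584021}$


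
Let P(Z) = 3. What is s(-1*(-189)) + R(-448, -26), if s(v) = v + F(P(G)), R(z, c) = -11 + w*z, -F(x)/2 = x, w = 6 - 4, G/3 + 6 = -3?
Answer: -724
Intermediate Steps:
G = -27 (G = -18 + 3*(-3) = -18 - 9 = -27)
w = 2
F(x) = -2*x
R(z, c) = -11 + 2*z
s(v) = -6 + v (s(v) = v - 2*3 = v - 6 = -6 + v)
s(-1*(-189)) + R(-448, -26) = (-6 - 1*(-189)) + (-11 + 2*(-448)) = (-6 + 189) + (-11 - 896) = 183 - 907 = -724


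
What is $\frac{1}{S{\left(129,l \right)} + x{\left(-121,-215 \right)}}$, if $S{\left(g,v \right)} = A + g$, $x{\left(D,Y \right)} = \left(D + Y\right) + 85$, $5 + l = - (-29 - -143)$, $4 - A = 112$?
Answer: $- \frac{1}{230} \approx -0.0043478$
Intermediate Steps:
$A = -108$ ($A = 4 - 112 = -108$)
$l = -119$ ($l = -5 - \left(-29 - -143\right) = -5 - \left(-29 + 143\right) = -5 - 114 = -119$)
$x{\left(D,Y \right)} = 85 + D + Y$
$S{\left(g,v \right)} = -108 + g$
$\frac{1}{S{\left(129,l \right)} + x{\left(-121,-215 \right)}} = \frac{1}{\left(-108 + 129\right) - 251} = \frac{1}{21 - 251} = \frac{1}{-230} = - \frac{1}{230}$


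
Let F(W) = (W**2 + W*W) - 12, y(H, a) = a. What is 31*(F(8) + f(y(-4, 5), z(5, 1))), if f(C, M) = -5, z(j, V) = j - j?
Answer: 3441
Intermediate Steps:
z(j, V) = 0
F(W) = -12 + 2*W**2 (F(W) = (W**2 + W**2) - 12 = 2*W**2 - 12 = -12 + 2*W**2)
31*(F(8) + f(y(-4, 5), z(5, 1))) = 31*((-12 + 2*8**2) - 5) = 31*((-12 + 2*64) - 5) = 31*((-12 + 128) - 5) = 31*(116 - 5) = 31*111 = 3441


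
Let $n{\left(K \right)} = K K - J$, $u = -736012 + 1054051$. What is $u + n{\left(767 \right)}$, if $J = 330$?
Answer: $905998$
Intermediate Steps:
$u = 318039$
$n{\left(K \right)} = -330 + K^{2}$ ($n{\left(K \right)} = K K - 330 = K^{2} - 330 = -330 + K^{2}$)
$u + n{\left(767 \right)} = 318039 - \left(330 - 767^{2}\right) = 318039 + \left(-330 + 588289\right) = 318039 + 587959 = 905998$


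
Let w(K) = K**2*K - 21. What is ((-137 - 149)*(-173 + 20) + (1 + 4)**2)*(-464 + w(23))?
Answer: 511473006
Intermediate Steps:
w(K) = -21 + K**3 (w(K) = K**3 - 21 = -21 + K**3)
((-137 - 149)*(-173 + 20) + (1 + 4)**2)*(-464 + w(23)) = ((-137 - 149)*(-173 + 20) + (1 + 4)**2)*(-464 + (-21 + 23**3)) = (-286*(-153) + 5**2)*(-464 + (-21 + 12167)) = (43758 + 25)*(-464 + 12146) = 43783*11682 = 511473006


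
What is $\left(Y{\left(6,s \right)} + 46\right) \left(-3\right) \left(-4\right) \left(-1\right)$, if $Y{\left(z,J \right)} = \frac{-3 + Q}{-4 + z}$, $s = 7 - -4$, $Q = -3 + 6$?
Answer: $-552$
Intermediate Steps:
$Q = 3$
$s = 11$ ($s = 7 + 4 = 11$)
$Y{\left(z,J \right)} = 0$ ($Y{\left(z,J \right)} = \frac{-3 + 3}{-4 + z} = \frac{0}{-4 + z} = 0$)
$\left(Y{\left(6,s \right)} + 46\right) \left(-3\right) \left(-4\right) \left(-1\right) = \left(0 + 46\right) \left(-3\right) \left(-4\right) \left(-1\right) = 46 \cdot 12 \left(-1\right) = 46 \left(-12\right) = -552$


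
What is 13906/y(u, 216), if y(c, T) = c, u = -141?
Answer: -13906/141 ≈ -98.624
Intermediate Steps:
13906/y(u, 216) = 13906/(-141) = 13906*(-1/141) = -13906/141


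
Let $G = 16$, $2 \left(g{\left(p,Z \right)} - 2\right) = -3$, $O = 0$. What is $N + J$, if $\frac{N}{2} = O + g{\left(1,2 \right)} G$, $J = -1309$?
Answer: $-1293$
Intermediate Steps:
$g{\left(p,Z \right)} = \frac{1}{2}$ ($g{\left(p,Z \right)} = 2 + \frac{1}{2} \left(-3\right) = 2 - \frac{3}{2} = \frac{1}{2}$)
$N = 16$ ($N = 2 \left(0 + \frac{1}{2} \cdot 16\right) = 2 \left(0 + 8\right) = 2 \cdot 8 = 16$)
$N + J = 16 - 1309 = -1293$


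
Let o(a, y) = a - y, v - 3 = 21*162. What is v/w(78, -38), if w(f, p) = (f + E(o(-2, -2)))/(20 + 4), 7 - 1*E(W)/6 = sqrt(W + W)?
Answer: 681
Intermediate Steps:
v = 3405 (v = 3 + 21*162 = 3 + 3402 = 3405)
E(W) = 42 - 6*sqrt(2)*sqrt(W) (E(W) = 42 - 6*sqrt(W + W) = 42 - 6*sqrt(2)*sqrt(W))
w(f, p) = 7/4 + f/24 (w(f, p) = (f + (42 - 6*sqrt(2)*sqrt(-2 - 1*(-2))))/(20 + 4) = (f + (42 - 6*sqrt(2)*sqrt(-2 + 2)))/24 = (f + (42 - 6*sqrt(2)*sqrt(0)))*(1/24) = (f + (42 - 6*sqrt(2)*0))*(1/24) = (f + (42 + 0))*(1/24) = (f + 42)*(1/24) = (42 + f)*(1/24) = 7/4 + f/24)
v/w(78, -38) = 3405/(7/4 + (1/24)*78) = 3405/(7/4 + 13/4) = 3405/5 = 3405*(1/5) = 681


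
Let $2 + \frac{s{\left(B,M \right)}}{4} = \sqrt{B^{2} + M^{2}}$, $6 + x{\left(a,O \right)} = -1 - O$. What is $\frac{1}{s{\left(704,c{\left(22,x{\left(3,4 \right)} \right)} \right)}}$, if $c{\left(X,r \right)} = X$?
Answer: $\frac{1}{992192} + \frac{55 \sqrt{41}}{992192} \approx 0.00035595$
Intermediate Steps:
$x{\left(a,O \right)} = -7 - O$ ($x{\left(a,O \right)} = -6 - \left(1 + O\right) = -7 - O$)
$s{\left(B,M \right)} = -8 + 4 \sqrt{B^{2} + M^{2}}$
$\frac{1}{s{\left(704,c{\left(22,x{\left(3,4 \right)} \right)} \right)}} = \frac{1}{-8 + 4 \sqrt{704^{2} + 22^{2}}} = \frac{1}{-8 + 4 \sqrt{495616 + 484}} = \frac{1}{-8 + 4 \sqrt{496100}} = \frac{1}{-8 + 4 \cdot 110 \sqrt{41}} = \frac{1}{-8 + 440 \sqrt{41}}$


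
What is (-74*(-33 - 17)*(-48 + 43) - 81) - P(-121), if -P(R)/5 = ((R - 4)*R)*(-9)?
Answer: -699206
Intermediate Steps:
P(R) = 45*R*(-4 + R) (P(R) = -5*(R - 4)*R*(-9) = -5*(-4 + R)*R*(-9) = -5*R*(-4 + R)*(-9) = -(-45)*R*(-4 + R) = 45*R*(-4 + R))
(-74*(-33 - 17)*(-48 + 43) - 81) - P(-121) = (-74*(-33 - 17)*(-48 + 43) - 81) - 45*(-121)*(-4 - 121) = (-(-3700)*(-5) - 81) - 45*(-121)*(-125) = (-74*250 - 81) - 1*680625 = (-18500 - 81) - 680625 = -18581 - 680625 = -699206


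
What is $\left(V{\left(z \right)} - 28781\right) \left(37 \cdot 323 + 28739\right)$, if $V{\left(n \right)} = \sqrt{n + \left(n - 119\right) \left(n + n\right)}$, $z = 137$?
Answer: $-1171098890 + 40690 \sqrt{5069} \approx -1.1682 \cdot 10^{9}$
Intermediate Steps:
$V{\left(n \right)} = \sqrt{n + 2 n \left(-119 + n\right)}$ ($V{\left(n \right)} = \sqrt{n + \left(-119 + n\right) 2 n} = \sqrt{n + 2 n \left(-119 + n\right)}$)
$\left(V{\left(z \right)} - 28781\right) \left(37 \cdot 323 + 28739\right) = \left(\sqrt{137 \left(-237 + 2 \cdot 137\right)} - 28781\right) \left(37 \cdot 323 + 28739\right) = \left(\sqrt{137 \left(-237 + 274\right)} - 28781\right) \left(11951 + 28739\right) = \left(\sqrt{137 \cdot 37} - 28781\right) 40690 = \left(\sqrt{5069} - 28781\right) 40690 = \left(-28781 + \sqrt{5069}\right) 40690 = -1171098890 + 40690 \sqrt{5069}$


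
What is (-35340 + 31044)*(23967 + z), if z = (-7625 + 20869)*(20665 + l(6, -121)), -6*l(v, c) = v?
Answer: -1175806534968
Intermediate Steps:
l(v, c) = -v/6
z = 273674016 (z = (-7625 + 20869)*(20665 - ⅙*6) = 13244*(20665 - 1) = 13244*20664 = 273674016)
(-35340 + 31044)*(23967 + z) = (-35340 + 31044)*(23967 + 273674016) = -4296*273697983 = -1175806534968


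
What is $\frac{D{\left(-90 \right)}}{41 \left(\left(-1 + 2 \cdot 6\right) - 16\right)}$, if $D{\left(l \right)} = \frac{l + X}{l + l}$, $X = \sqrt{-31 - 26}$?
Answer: $- \frac{1}{410} + \frac{i \sqrt{57}}{36900} \approx -0.002439 + 0.0002046 i$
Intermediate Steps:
$X = i \sqrt{57}$ ($X = \sqrt{-57} = i \sqrt{57} \approx 7.5498 i$)
$D{\left(l \right)} = \frac{l + i \sqrt{57}}{2 l}$ ($D{\left(l \right)} = \frac{l + i \sqrt{57}}{l + l} = \frac{l + i \sqrt{57}}{2 l}$)
$\frac{D{\left(-90 \right)}}{41 \left(\left(-1 + 2 \cdot 6\right) - 16\right)} = \frac{\frac{1}{2} \frac{1}{-90} \left(-90 + i \sqrt{57}\right)}{41 \left(\left(-1 + 2 \cdot 6\right) - 16\right)} = \frac{\frac{1}{2} \left(- \frac{1}{90}\right) \left(-90 + i \sqrt{57}\right)}{41 \left(\left(-1 + 12\right) - 16\right)} = \frac{\frac{1}{2} - \frac{i \sqrt{57}}{180}}{41 \left(11 - 16\right)} = \frac{\frac{1}{2} - \frac{i \sqrt{57}}{180}}{41 \left(-5\right)} = \frac{\frac{1}{2} - \frac{i \sqrt{57}}{180}}{-205} = \left(\frac{1}{2} - \frac{i \sqrt{57}}{180}\right) \left(- \frac{1}{205}\right) = - \frac{1}{410} + \frac{i \sqrt{57}}{36900}$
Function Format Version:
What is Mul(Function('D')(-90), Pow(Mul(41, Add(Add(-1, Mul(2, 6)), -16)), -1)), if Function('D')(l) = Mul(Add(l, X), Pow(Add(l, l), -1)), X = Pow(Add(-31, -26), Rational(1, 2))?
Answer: Add(Rational(-1, 410), Mul(Rational(1, 36900), I, Pow(57, Rational(1, 2)))) ≈ Add(-0.0024390, Mul(0.00020460, I))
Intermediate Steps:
X = Mul(I, Pow(57, Rational(1, 2))) (X = Pow(-57, Rational(1, 2)) = Mul(I, Pow(57, Rational(1, 2))) ≈ Mul(7.5498, I))
Function('D')(l) = Mul(Rational(1, 2), Pow(l, -1), Add(l, Mul(I, Pow(57, Rational(1, 2))))) (Function('D')(l) = Mul(Add(l, Mul(I, Pow(57, Rational(1, 2)))), Pow(Add(l, l), -1)) = Mul(Add(l, Mul(I, Pow(57, Rational(1, 2)))), Pow(Mul(2, l), -1)) = Mul(Add(l, Mul(I, Pow(57, Rational(1, 2)))), Mul(Rational(1, 2), Pow(l, -1))) = Mul(Rational(1, 2), Pow(l, -1), Add(l, Mul(I, Pow(57, Rational(1, 2))))))
Mul(Function('D')(-90), Pow(Mul(41, Add(Add(-1, Mul(2, 6)), -16)), -1)) = Mul(Mul(Rational(1, 2), Pow(-90, -1), Add(-90, Mul(I, Pow(57, Rational(1, 2))))), Pow(Mul(41, Add(Add(-1, Mul(2, 6)), -16)), -1)) = Mul(Mul(Rational(1, 2), Rational(-1, 90), Add(-90, Mul(I, Pow(57, Rational(1, 2))))), Pow(Mul(41, Add(Add(-1, 12), -16)), -1)) = Mul(Add(Rational(1, 2), Mul(Rational(-1, 180), I, Pow(57, Rational(1, 2)))), Pow(Mul(41, Add(11, -16)), -1)) = Mul(Add(Rational(1, 2), Mul(Rational(-1, 180), I, Pow(57, Rational(1, 2)))), Pow(Mul(41, -5), -1)) = Mul(Add(Rational(1, 2), Mul(Rational(-1, 180), I, Pow(57, Rational(1, 2)))), Pow(-205, -1)) = Mul(Add(Rational(1, 2), Mul(Rational(-1, 180), I, Pow(57, Rational(1, 2)))), Rational(-1, 205)) = Add(Rational(-1, 410), Mul(Rational(1, 36900), I, Pow(57, Rational(1, 2))))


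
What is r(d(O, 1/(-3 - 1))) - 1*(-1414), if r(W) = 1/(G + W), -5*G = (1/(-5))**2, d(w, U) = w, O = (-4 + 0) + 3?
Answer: 178039/126 ≈ 1413.0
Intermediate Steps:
O = -1 (O = -4 + 3 = -1)
G = -1/125 (G = -(1/(-5))**2/5 = -(-1/5)**2/5 = -1/5*1/25 = -1/125 ≈ -0.0080000)
r(W) = 1/(-1/125 + W)
r(d(O, 1/(-3 - 1))) - 1*(-1414) = 125/(-1 + 125*(-1)) - 1*(-1414) = 125/(-1 - 125) + 1414 = 125/(-126) + 1414 = 125*(-1/126) + 1414 = -125/126 + 1414 = 178039/126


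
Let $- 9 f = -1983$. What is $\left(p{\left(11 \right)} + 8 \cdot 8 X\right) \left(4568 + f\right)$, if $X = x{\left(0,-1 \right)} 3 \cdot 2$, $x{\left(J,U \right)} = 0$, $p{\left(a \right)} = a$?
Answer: $\frac{158015}{3} \approx 52672.0$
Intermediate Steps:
$f = \frac{661}{3}$ ($f = \left(- \frac{1}{9}\right) \left(-1983\right) = \frac{661}{3} \approx 220.33$)
$X = 0$ ($X = 0 \cdot 3 \cdot 2 = 0 \cdot 2 = 0$)
$\left(p{\left(11 \right)} + 8 \cdot 8 X\right) \left(4568 + f\right) = \left(11 + 8 \cdot 8 \cdot 0\right) \left(4568 + \frac{661}{3}\right) = \left(11 + 64 \cdot 0\right) \frac{14365}{3} = \left(11 + 0\right) \frac{14365}{3} = 11 \cdot \frac{14365}{3} = \frac{158015}{3}$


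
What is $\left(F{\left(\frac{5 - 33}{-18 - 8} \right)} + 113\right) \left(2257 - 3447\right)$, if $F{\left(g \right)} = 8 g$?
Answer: $- \frac{1881390}{13} \approx -1.4472 \cdot 10^{5}$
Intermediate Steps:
$\left(F{\left(\frac{5 - 33}{-18 - 8} \right)} + 113\right) \left(2257 - 3447\right) = \left(8 \frac{5 - 33}{-18 - 8} + 113\right) \left(2257 - 3447\right) = \left(8 \left(- \frac{28}{-26}\right) + 113\right) \left(2257 - 3447\right) = \left(8 \left(\left(-28\right) \left(- \frac{1}{26}\right)\right) + 113\right) \left(2257 - 3447\right) = \left(8 \cdot \frac{14}{13} + 113\right) \left(-1190\right) = \left(\frac{112}{13} + 113\right) \left(-1190\right) = \frac{1581}{13} \left(-1190\right) = - \frac{1881390}{13}$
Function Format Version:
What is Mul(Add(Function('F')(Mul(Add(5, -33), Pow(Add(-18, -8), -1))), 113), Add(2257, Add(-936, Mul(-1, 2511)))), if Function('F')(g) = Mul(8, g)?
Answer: Rational(-1881390, 13) ≈ -1.4472e+5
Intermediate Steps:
Mul(Add(Function('F')(Mul(Add(5, -33), Pow(Add(-18, -8), -1))), 113), Add(2257, Add(-936, Mul(-1, 2511)))) = Mul(Add(Mul(8, Mul(Add(5, -33), Pow(Add(-18, -8), -1))), 113), Add(2257, Add(-936, Mul(-1, 2511)))) = Mul(Add(Mul(8, Mul(-28, Pow(-26, -1))), 113), Add(2257, Add(-936, -2511))) = Mul(Add(Mul(8, Mul(-28, Rational(-1, 26))), 113), Add(2257, -3447)) = Mul(Add(Mul(8, Rational(14, 13)), 113), -1190) = Mul(Add(Rational(112, 13), 113), -1190) = Mul(Rational(1581, 13), -1190) = Rational(-1881390, 13)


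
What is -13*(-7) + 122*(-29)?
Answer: -3447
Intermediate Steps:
-13*(-7) + 122*(-29) = 91 - 3538 = -3447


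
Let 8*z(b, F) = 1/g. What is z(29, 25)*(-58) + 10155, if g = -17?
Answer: 690569/68 ≈ 10155.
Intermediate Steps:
z(b, F) = -1/136 (z(b, F) = (1/8)/(-17) = (1/8)*(-1/17) = -1/136)
z(29, 25)*(-58) + 10155 = -1/136*(-58) + 10155 = 29/68 + 10155 = 690569/68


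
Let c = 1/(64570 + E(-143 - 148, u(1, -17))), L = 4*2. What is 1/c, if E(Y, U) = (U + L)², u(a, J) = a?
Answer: 64651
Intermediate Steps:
L = 8
E(Y, U) = (8 + U)² (E(Y, U) = (U + 8)² = (8 + U)²)
c = 1/64651 (c = 1/(64570 + (8 + 1)²) = 1/(64570 + 9²) = 1/(64570 + 81) = 1/64651 ≈ 1.5468e-5)
1/c = 1/(1/64651) = 64651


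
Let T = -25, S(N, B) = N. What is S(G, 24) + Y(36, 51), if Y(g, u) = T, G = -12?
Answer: -37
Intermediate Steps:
Y(g, u) = -25
S(G, 24) + Y(36, 51) = -12 - 25 = -37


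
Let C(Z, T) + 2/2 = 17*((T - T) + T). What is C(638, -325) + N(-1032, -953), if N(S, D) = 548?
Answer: -4978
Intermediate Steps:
C(Z, T) = -1 + 17*T (C(Z, T) = -1 + 17*((T - T) + T) = -1 + 17*(0 + T) = -1 + 17*T)
C(638, -325) + N(-1032, -953) = (-1 + 17*(-325)) + 548 = (-1 - 5525) + 548 = -5526 + 548 = -4978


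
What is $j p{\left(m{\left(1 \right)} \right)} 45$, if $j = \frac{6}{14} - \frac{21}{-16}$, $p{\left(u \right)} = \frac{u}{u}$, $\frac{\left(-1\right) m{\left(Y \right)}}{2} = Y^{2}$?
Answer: $\frac{8775}{112} \approx 78.348$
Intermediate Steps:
$m{\left(Y \right)} = - 2 Y^{2}$
$p{\left(u \right)} = 1$
$j = \frac{195}{112}$ ($j = 6 \cdot \frac{1}{14} - - \frac{21}{16} = \frac{3}{7} + \frac{21}{16} = \frac{195}{112} \approx 1.7411$)
$j p{\left(m{\left(1 \right)} \right)} 45 = \frac{195}{112} \cdot 1 \cdot 45 = \frac{195}{112} \cdot 45 = \frac{8775}{112}$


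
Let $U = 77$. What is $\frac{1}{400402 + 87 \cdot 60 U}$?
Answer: $\frac{1}{802342} \approx 1.2464 \cdot 10^{-6}$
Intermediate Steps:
$\frac{1}{400402 + 87 \cdot 60 U} = \frac{1}{400402 + 87 \cdot 60 \cdot 77} = \frac{1}{400402 + 5220 \cdot 77} = \frac{1}{400402 + 401940} = \frac{1}{802342}$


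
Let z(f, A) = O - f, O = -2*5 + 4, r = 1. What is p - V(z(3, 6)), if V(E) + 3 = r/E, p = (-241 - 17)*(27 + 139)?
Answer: -385424/9 ≈ -42825.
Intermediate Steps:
p = -42828 (p = -258*166 = -42828)
O = -6 (O = -10 + 4 = -6)
z(f, A) = -6 - f
V(E) = -3 + 1/E
p - V(z(3, 6)) = -42828 - (-3 + 1/(-6 - 1*3)) = -42828 - (-3 + 1/(-6 - 3)) = -42828 - (-3 + 1/(-9)) = -42828 - (-3 - 1/9) = -42828 - 1*(-28/9) = -42828 + 28/9 = -385424/9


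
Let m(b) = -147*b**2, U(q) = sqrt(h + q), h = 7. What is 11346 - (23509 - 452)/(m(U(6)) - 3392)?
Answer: 60190895/5303 ≈ 11350.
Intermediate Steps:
U(q) = sqrt(7 + q)
11346 - (23509 - 452)/(m(U(6)) - 3392) = 11346 - (23509 - 452)/(-147*(sqrt(7 + 6))**2 - 3392) = 11346 - 23057/(-147*(sqrt(13))**2 - 3392) = 11346 - 23057/(-147*13 - 3392) = 11346 - 23057/(-1911 - 3392) = 11346 - 23057/(-5303) = 11346 - 23057*(-1)/5303 = 11346 - 1*(-23057/5303) = 11346 + 23057/5303 = 60190895/5303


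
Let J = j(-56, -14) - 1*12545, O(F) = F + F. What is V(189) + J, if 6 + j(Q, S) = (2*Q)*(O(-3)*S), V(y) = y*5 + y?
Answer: -20825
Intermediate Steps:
O(F) = 2*F
V(y) = 6*y (V(y) = 5*y + y = 6*y)
j(Q, S) = -6 - 12*Q*S (j(Q, S) = -6 + (2*Q)*((2*(-3))*S) = -6 + (2*Q)*(-6*S) = -6 - 12*Q*S)
J = -21959 (J = (-6 - 12*(-56)*(-14)) - 1*12545 = (-6 - 9408) - 12545 = -9414 - 12545 = -21959)
V(189) + J = 6*189 - 21959 = 1134 - 21959 = -20825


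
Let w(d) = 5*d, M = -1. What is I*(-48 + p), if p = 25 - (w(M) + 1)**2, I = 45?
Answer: -1755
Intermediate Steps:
p = 9 (p = 25 - (5*(-1) + 1)**2 = 25 - (-5 + 1)**2 = 25 - 1*(-4)**2 = 25 - 1*16 = 25 - 16 = 9)
I*(-48 + p) = 45*(-48 + 9) = 45*(-39) = -1755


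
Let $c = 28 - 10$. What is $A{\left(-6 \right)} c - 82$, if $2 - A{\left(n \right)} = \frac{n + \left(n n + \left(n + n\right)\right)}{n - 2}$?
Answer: $- \frac{11}{2} \approx -5.5$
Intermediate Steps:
$A{\left(n \right)} = 2 - \frac{n^{2} + 3 n}{-2 + n}$ ($A{\left(n \right)} = 2 - \frac{n + \left(n n + \left(n + n\right)\right)}{n - 2} = 2 - \frac{n + \left(n^{2} + 2 n\right)}{-2 + n} = 2 - \frac{n^{2} + 3 n}{-2 + n}$)
$c = 18$
$A{\left(-6 \right)} c - 82 = \frac{-4 - -6 - \left(-6\right)^{2}}{-2 - 6} \cdot 18 - 82 = \frac{-4 + 6 - 36}{-8} \cdot 18 - 82 = - \frac{-4 + 6 - 36}{8} \cdot 18 - 82 = \left(- \frac{1}{8}\right) \left(-34\right) 18 - 82 = \frac{17}{4} \cdot 18 - 82 = \frac{153}{2} - 82 = - \frac{11}{2}$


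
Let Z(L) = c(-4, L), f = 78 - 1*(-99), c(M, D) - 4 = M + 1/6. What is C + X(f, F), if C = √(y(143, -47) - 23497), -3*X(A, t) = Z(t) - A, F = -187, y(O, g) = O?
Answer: 1061/18 + I*√23354 ≈ 58.944 + 152.82*I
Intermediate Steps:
c(M, D) = 25/6 + M (c(M, D) = 4 + (M + 1/6) = 4 + (M + ⅙) = 4 + (⅙ + M) = 25/6 + M)
f = 177 (f = 78 + 99 = 177)
Z(L) = ⅙ (Z(L) = 25/6 - 4 = ⅙)
X(A, t) = -1/18 + A/3 (X(A, t) = -(⅙ - A)/3 = -1/18 + A/3)
C = I*√23354 (C = √(143 - 23497) = √(-23354) = I*√23354 ≈ 152.82*I)
C + X(f, F) = I*√23354 + (-1/18 + (⅓)*177) = I*√23354 + (-1/18 + 59) = I*√23354 + 1061/18 = 1061/18 + I*√23354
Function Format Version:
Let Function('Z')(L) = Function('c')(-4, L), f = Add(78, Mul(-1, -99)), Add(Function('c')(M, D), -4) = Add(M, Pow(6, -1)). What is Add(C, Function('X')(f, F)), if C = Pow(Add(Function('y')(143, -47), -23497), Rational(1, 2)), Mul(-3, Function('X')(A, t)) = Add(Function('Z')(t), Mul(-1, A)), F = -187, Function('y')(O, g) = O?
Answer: Add(Rational(1061, 18), Mul(I, Pow(23354, Rational(1, 2)))) ≈ Add(58.944, Mul(152.82, I))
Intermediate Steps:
Function('c')(M, D) = Add(Rational(25, 6), M) (Function('c')(M, D) = Add(4, Add(M, Pow(6, -1))) = Add(4, Add(M, Rational(1, 6))) = Add(4, Add(Rational(1, 6), M)) = Add(Rational(25, 6), M))
f = 177 (f = Add(78, 99) = 177)
Function('Z')(L) = Rational(1, 6) (Function('Z')(L) = Add(Rational(25, 6), -4) = Rational(1, 6))
Function('X')(A, t) = Add(Rational(-1, 18), Mul(Rational(1, 3), A)) (Function('X')(A, t) = Mul(Rational(-1, 3), Add(Rational(1, 6), Mul(-1, A))) = Add(Rational(-1, 18), Mul(Rational(1, 3), A)))
C = Mul(I, Pow(23354, Rational(1, 2))) (C = Pow(Add(143, -23497), Rational(1, 2)) = Pow(-23354, Rational(1, 2)) = Mul(I, Pow(23354, Rational(1, 2))) ≈ Mul(152.82, I))
Add(C, Function('X')(f, F)) = Add(Mul(I, Pow(23354, Rational(1, 2))), Add(Rational(-1, 18), Mul(Rational(1, 3), 177))) = Add(Mul(I, Pow(23354, Rational(1, 2))), Add(Rational(-1, 18), 59)) = Add(Mul(I, Pow(23354, Rational(1, 2))), Rational(1061, 18)) = Add(Rational(1061, 18), Mul(I, Pow(23354, Rational(1, 2))))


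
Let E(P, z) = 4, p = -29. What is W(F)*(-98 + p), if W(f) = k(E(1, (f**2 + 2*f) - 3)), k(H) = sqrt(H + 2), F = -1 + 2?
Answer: -127*sqrt(6) ≈ -311.08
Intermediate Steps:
F = 1
k(H) = sqrt(2 + H)
W(f) = sqrt(6) (W(f) = sqrt(2 + 4) = sqrt(6))
W(F)*(-98 + p) = sqrt(6)*(-98 - 29) = sqrt(6)*(-127) = -127*sqrt(6)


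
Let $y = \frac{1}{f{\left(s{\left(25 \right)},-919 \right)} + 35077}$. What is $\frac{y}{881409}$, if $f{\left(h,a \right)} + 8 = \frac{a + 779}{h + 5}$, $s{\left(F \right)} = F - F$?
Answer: $\frac{1}{30885452769} \approx 3.2378 \cdot 10^{-11}$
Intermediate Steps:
$s{\left(F \right)} = 0$
$f{\left(h,a \right)} = -8 + \frac{779 + a}{5 + h}$ ($f{\left(h,a \right)} = -8 + \frac{a + 779}{h + 5} = -8 + \frac{779 + a}{5 + h}$)
$y = \frac{1}{35041}$ ($y = \frac{1}{\frac{739 - 919 - 0}{5 + 0} + 35077} = \frac{1}{\frac{739 - 919 + 0}{5} + 35077} = \frac{1}{\frac{1}{5} \left(-180\right) + 35077} = \frac{1}{-36 + 35077} = \frac{1}{35041} \approx 2.8538 \cdot 10^{-5}$)
$\frac{y}{881409} = \frac{1}{35041 \cdot 881409} = \frac{1}{35041} \cdot \frac{1}{881409} = \frac{1}{30885452769}$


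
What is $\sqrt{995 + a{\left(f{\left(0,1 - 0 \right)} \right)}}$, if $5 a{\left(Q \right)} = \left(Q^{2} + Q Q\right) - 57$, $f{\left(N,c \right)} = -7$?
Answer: $\frac{2 \sqrt{6270}}{5} \approx 31.673$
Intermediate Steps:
$a{\left(Q \right)} = - \frac{57}{5} + \frac{2 Q^{2}}{5}$ ($a{\left(Q \right)} = \frac{\left(Q^{2} + Q Q\right) - 57}{5} = \frac{\left(Q^{2} + Q^{2}\right) - 57}{5} = \frac{2 Q^{2} - 57}{5} = \frac{-57 + 2 Q^{2}}{5} = - \frac{57}{5} + \frac{2 Q^{2}}{5}$)
$\sqrt{995 + a{\left(f{\left(0,1 - 0 \right)} \right)}} = \sqrt{995 - \left(\frac{57}{5} - \frac{2 \left(-7\right)^{2}}{5}\right)} = \sqrt{995 + \left(- \frac{57}{5} + \frac{2}{5} \cdot 49\right)} = \sqrt{995 + \left(- \frac{57}{5} + \frac{98}{5}\right)} = \sqrt{995 + \frac{41}{5}} = \sqrt{\frac{5016}{5}} = \frac{2 \sqrt{6270}}{5}$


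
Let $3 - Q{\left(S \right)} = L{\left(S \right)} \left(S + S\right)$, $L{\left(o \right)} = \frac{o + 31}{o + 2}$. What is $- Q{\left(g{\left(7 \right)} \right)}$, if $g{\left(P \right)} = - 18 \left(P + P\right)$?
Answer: $- \frac{56067}{125} \approx -448.54$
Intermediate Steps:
$g{\left(P \right)} = - 36 P$ ($g{\left(P \right)} = - 18 \cdot 2 P = - 36 P$)
$L{\left(o \right)} = \frac{31 + o}{2 + o}$
$Q{\left(S \right)} = 3 - \frac{2 S \left(31 + S\right)}{2 + S}$ ($Q{\left(S \right)} = 3 - \frac{31 + S}{2 + S} \left(S + S\right) = 3 - \frac{31 + S}{2 + S} 2 S = 3 - \frac{2 S \left(31 + S\right)}{2 + S}$)
$- Q{\left(g{\left(7 \right)} \right)} = - \frac{6 - 59 \left(\left(-36\right) 7\right) - 2 \left(\left(-36\right) 7\right)^{2}}{2 - 252} = - \frac{6 - -14868 - 2 \left(-252\right)^{2}}{2 - 252} = - \frac{6 + 14868 - 127008}{-250} = - \frac{\left(-1\right) \left(6 + 14868 - 127008\right)}{250} = - \frac{\left(-1\right) \left(-112134\right)}{250} = \left(-1\right) \frac{56067}{125} = - \frac{56067}{125}$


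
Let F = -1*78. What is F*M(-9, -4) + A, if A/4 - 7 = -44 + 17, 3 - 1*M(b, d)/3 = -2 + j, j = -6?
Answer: -2654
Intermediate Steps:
M(b, d) = 33 (M(b, d) = 9 - 3*(-2 - 6) = 9 - 3*(-8) = 9 + 24 = 33)
A = -80 (A = 28 + 4*(-44 + 17) = 28 + 4*(-27) = 28 - 108 = -80)
F = -78
F*M(-9, -4) + A = -78*33 - 80 = -2574 - 80 = -2654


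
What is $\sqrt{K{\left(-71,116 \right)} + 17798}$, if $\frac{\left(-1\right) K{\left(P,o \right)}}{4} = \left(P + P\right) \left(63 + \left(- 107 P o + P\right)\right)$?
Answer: $\sqrt{500564390} \approx 22373.0$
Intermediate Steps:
$K{\left(P,o \right)} = - 8 P \left(63 + P - 107 P o\right)$ ($K{\left(P,o \right)} = - 4 \left(P + P\right) \left(63 + \left(- 107 P o + P\right)\right) = - 4 \cdot 2 P \left(63 - \left(- P + 107 P o\right)\right) = - 4 \cdot 2 P \left(63 + P - 107 P o\right) = - 8 P \left(63 + P - 107 P o\right)$)
$\sqrt{K{\left(-71,116 \right)} + 17798} = \sqrt{8 \left(-71\right) \left(-63 - -71 + 107 \left(-71\right) 116\right) + 17798} = \sqrt{8 \left(-71\right) \left(-63 + 71 - 881252\right) + 17798} = \sqrt{8 \left(-71\right) \left(-881244\right) + 17798} = \sqrt{500546592 + 17798} = \sqrt{500564390}$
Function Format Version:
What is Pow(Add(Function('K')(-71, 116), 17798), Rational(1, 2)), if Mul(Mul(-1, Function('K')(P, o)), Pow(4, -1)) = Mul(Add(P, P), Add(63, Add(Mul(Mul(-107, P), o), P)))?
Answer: Pow(500564390, Rational(1, 2)) ≈ 22373.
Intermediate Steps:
Function('K')(P, o) = Mul(-8, P, Add(63, P, Mul(-107, P, o))) (Function('K')(P, o) = Mul(-4, Mul(Add(P, P), Add(63, Add(Mul(Mul(-107, P), o), P)))) = Mul(-4, Mul(Mul(2, P), Add(63, Add(Mul(-107, P, o), P)))) = Mul(-4, Mul(Mul(2, P), Add(63, Add(P, Mul(-107, P, o))))) = Mul(-4, Mul(Mul(2, P), Add(63, P, Mul(-107, P, o)))) = Mul(-4, Mul(2, P, Add(63, P, Mul(-107, P, o)))) = Mul(-8, P, Add(63, P, Mul(-107, P, o))))
Pow(Add(Function('K')(-71, 116), 17798), Rational(1, 2)) = Pow(Add(Mul(8, -71, Add(-63, Mul(-1, -71), Mul(107, -71, 116))), 17798), Rational(1, 2)) = Pow(Add(Mul(8, -71, Add(-63, 71, -881252)), 17798), Rational(1, 2)) = Pow(Add(Mul(8, -71, -881244), 17798), Rational(1, 2)) = Pow(Add(500546592, 17798), Rational(1, 2)) = Pow(500564390, Rational(1, 2))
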